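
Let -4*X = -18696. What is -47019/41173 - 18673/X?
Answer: -52031065/10128558 ≈ -5.1371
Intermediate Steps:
X = 4674 (X = -¼*(-18696) = 4674)
-47019/41173 - 18673/X = -47019/41173 - 18673/4674 = -52031065/10128558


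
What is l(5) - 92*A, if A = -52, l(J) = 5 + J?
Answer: 4794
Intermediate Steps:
l(5) - 92*A = (5 + 5) - 92*(-52) = 10 + 4784 = 4794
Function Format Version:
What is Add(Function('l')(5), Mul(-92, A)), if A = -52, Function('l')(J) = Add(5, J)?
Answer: 4794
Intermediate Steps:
Add(Function('l')(5), Mul(-92, A)) = Add(Add(5, 5), Mul(-92, -52)) = Add(10, 4784) = 4794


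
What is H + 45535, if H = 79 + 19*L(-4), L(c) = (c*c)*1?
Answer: 45918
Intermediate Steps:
L(c) = c**2 (L(c) = c**2*1 = c**2)
H = 383 (H = 79 + 19*(-4)**2 = 79 + 19*16 = 79 + 304 = 383)
H + 45535 = 383 + 45535 = 45918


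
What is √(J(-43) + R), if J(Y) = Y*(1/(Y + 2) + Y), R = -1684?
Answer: 2*√69782/41 ≈ 12.886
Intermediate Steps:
J(Y) = Y*(Y + 1/(2 + Y)) (J(Y) = Y*(1/(2 + Y) + Y) = Y*(Y + 1/(2 + Y)))
√(J(-43) + R) = √(-43*(1 + (-43)² + 2*(-43))/(2 - 43) - 1684) = √(-43*(1 + 1849 - 86)/(-41) - 1684) = √(-43*(-1/41)*1764 - 1684) = √(75852/41 - 1684) = √(6808/41) = 2*√69782/41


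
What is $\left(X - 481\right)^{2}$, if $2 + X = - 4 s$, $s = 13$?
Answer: $286225$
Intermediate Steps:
$X = -54$ ($X = -2 - 52 = -54$)
$\left(X - 481\right)^{2} = \left(-54 - 481\right)^{2} = \left(-535\right)^{2} = 286225$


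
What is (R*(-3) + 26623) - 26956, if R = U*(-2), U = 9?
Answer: -279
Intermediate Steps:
R = -18 (R = 9*(-2) = -18)
(R*(-3) + 26623) - 26956 = (-18*(-3) + 26623) - 26956 = (54 + 26623) - 26956 = 26677 - 26956 = -279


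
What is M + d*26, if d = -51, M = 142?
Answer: -1184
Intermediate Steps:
M + d*26 = 142 - 51*26 = 142 - 1326 = -1184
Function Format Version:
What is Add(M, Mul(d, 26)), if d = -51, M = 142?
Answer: -1184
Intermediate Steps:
Add(M, Mul(d, 26)) = Add(142, Mul(-51, 26)) = Add(142, -1326) = -1184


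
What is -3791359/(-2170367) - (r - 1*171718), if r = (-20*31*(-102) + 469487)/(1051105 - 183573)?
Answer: 323323571365686371/1882862824244 ≈ 1.7172e+5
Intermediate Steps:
r = 532727/867532 (r = (-620*(-102) + 469487)/867532 = (63240 + 469487)*(1/867532) = 532727*(1/867532) = 532727/867532 ≈ 0.61407)
-3791359/(-2170367) - (r - 1*171718) = -3791359/(-2170367) - (532727/867532 - 1*171718) = -3791359*(-1/2170367) - (532727/867532 - 171718) = 3791359/2170367 - 1*(-148970327249/867532) = 3791359/2170367 + 148970327249/867532 = 323323571365686371/1882862824244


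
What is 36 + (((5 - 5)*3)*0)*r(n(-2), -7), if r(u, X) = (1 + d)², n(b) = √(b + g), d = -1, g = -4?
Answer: 36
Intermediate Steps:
n(b) = √(-4 + b) (n(b) = √(b - 4) = √(-4 + b))
r(u, X) = 0 (r(u, X) = (1 - 1)² = 0² = 0)
36 + (((5 - 5)*3)*0)*r(n(-2), -7) = 36 + (((5 - 5)*3)*0)*0 = 36 + ((0*3)*0)*0 = 36 + (0*0)*0 = 36 + 0*0 = 36 + 0 = 36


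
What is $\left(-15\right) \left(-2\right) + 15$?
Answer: $45$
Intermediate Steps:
$\left(-15\right) \left(-2\right) + 15 = 30 + 15 = 45$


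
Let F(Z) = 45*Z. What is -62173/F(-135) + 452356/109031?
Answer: 9526847063/662363325 ≈ 14.383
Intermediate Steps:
-62173/F(-135) + 452356/109031 = -62173/(45*(-135)) + 452356/109031 = -62173/(-6075) + 452356*(1/109031) = -62173*(-1/6075) + 452356/109031 = 62173/6075 + 452356/109031 = 9526847063/662363325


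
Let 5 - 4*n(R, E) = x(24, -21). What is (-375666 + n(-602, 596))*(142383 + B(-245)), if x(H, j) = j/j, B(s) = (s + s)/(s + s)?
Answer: -53488685360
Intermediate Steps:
B(s) = 1 (B(s) = (2*s)/((2*s)) = (2*s)*(1/(2*s)) = 1)
x(H, j) = 1
n(R, E) = 1 (n(R, E) = 5/4 - 1/4*1 = 5/4 - 1/4 = 1)
(-375666 + n(-602, 596))*(142383 + B(-245)) = (-375666 + 1)*(142383 + 1) = -375665*142384 = -53488685360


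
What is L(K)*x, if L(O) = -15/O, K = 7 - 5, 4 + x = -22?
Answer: 195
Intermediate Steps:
x = -26 (x = -4 - 22 = -26)
K = 2
L(K)*x = -15/2*(-26) = 195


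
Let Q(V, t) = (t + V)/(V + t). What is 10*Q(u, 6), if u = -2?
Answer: 10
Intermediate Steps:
Q(V, t) = 1 (Q(V, t) = (V + t)/(V + t) = 1)
10*Q(u, 6) = 10*1 = 10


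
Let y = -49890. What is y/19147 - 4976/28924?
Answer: -384573458/138451957 ≈ -2.7777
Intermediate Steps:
y/19147 - 4976/28924 = -49890/19147 - 4976/28924 = -49890*1/19147 - 4976*1/28924 = -49890/19147 - 1244/7231 = -384573458/138451957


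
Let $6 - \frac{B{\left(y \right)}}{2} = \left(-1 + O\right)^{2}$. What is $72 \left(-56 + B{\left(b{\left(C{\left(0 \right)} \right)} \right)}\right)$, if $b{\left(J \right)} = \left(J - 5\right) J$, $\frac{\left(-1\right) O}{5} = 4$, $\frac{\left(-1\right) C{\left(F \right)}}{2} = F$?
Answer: $-66672$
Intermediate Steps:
$C{\left(F \right)} = - 2 F$
$O = -20$ ($O = \left(-5\right) 4 = -20$)
$b{\left(J \right)} = J \left(-5 + J\right)$ ($b{\left(J \right)} = \left(-5 + J\right) J = J \left(-5 + J\right)$)
$B{\left(y \right)} = -870$ ($B{\left(y \right)} = 12 - 2 \left(-1 - 20\right)^{2} = 12 - 2 \left(-21\right)^{2} = 12 - 882 = -870$)
$72 \left(-56 + B{\left(b{\left(C{\left(0 \right)} \right)} \right)}\right) = 72 \left(-56 - 870\right) = 72 \left(-926\right) = -66672$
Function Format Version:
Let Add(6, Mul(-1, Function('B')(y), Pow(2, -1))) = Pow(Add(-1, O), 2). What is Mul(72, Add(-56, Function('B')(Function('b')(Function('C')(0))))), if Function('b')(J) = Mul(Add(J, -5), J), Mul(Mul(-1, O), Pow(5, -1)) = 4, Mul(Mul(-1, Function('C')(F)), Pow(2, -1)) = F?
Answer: -66672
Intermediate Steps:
Function('C')(F) = Mul(-2, F)
O = -20 (O = Mul(-5, 4) = -20)
Function('b')(J) = Mul(J, Add(-5, J)) (Function('b')(J) = Mul(Add(-5, J), J) = Mul(J, Add(-5, J)))
Function('B')(y) = -870 (Function('B')(y) = Add(12, Mul(-2, Pow(Add(-1, -20), 2))) = Add(12, Mul(-2, Pow(-21, 2))) = Add(12, Mul(-2, 441)) = Add(12, -882) = -870)
Mul(72, Add(-56, Function('B')(Function('b')(Function('C')(0))))) = Mul(72, Add(-56, -870)) = Mul(72, -926) = -66672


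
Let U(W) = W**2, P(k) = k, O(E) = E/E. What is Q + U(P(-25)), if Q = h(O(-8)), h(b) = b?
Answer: 626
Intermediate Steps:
O(E) = 1
Q = 1
Q + U(P(-25)) = 1 + (-25)**2 = 1 + 625 = 626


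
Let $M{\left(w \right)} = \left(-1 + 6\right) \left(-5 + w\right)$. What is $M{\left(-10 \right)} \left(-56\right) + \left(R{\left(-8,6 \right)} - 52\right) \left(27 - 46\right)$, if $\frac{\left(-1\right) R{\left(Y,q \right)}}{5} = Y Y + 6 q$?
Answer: $14688$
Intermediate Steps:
$M{\left(w \right)} = -25 + 5 w$ ($M{\left(w \right)} = 5 \left(-5 + w\right) = -25 + 5 w$)
$R{\left(Y,q \right)} = - 30 q - 5 Y^{2}$ ($R{\left(Y,q \right)} = - 5 \left(Y Y + 6 q\right) = - 5 \left(Y^{2} + 6 q\right) = - 30 q - 5 Y^{2}$)
$M{\left(-10 \right)} \left(-56\right) + \left(R{\left(-8,6 \right)} - 52\right) \left(27 - 46\right) = \left(-25 + 5 \left(-10\right)\right) \left(-56\right) + \left(\left(\left(-30\right) 6 - 5 \left(-8\right)^{2}\right) - 52\right) \left(27 - 46\right) = \left(-25 - 50\right) \left(-56\right) + \left(\left(-180 - 320\right) - 52\right) \left(-19\right) = \left(-75\right) \left(-56\right) + \left(\left(-180 - 320\right) - 52\right) \left(-19\right) = 4200 + \left(-500 - 52\right) \left(-19\right) = 4200 - -10488 = 4200 + 10488 = 14688$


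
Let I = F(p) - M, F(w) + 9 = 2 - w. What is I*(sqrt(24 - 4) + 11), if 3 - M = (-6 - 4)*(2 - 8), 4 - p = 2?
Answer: 528 + 96*sqrt(5) ≈ 742.66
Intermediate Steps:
p = 2 (p = 4 - 1*2 = 4 - 2 = 2)
F(w) = -7 - w (F(w) = -9 + (2 - w) = -7 - w)
M = -57 (M = 3 - (-6 - 4)*(2 - 8) = 3 - (-10)*(-6) = 3 - 1*60 = 3 - 60 = -57)
I = 48 (I = (-7 - 1*2) - 1*(-57) = (-7 - 2) + 57 = -9 + 57 = 48)
I*(sqrt(24 - 4) + 11) = 48*(sqrt(24 - 4) + 11) = 48*(sqrt(20) + 11) = 48*(2*sqrt(5) + 11) = 48*(11 + 2*sqrt(5)) = 528 + 96*sqrt(5)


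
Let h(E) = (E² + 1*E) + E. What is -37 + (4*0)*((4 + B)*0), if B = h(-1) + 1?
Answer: -37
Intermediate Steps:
h(E) = E² + 2*E (h(E) = (E² + E) + E = (E + E²) + E = E² + 2*E)
B = 0 (B = -(2 - 1) + 1 = -1*1 + 1 = -1 + 1 = 0)
-37 + (4*0)*((4 + B)*0) = -37 + (4*0)*((4 + 0)*0) = -37 + 0*(4*0) = -37 + 0*0 = -37 + 0 = -37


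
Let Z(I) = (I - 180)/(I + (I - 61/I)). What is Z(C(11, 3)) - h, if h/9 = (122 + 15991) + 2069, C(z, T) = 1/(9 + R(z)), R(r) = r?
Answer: -3992436325/24398 ≈ -1.6364e+5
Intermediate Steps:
C(z, T) = 1/(9 + z)
h = 163638 (h = 9*((122 + 15991) + 2069) = 9*(16113 + 2069) = 9*18182 = 163638)
Z(I) = (-180 + I)/(-61/I + 2*I)
Z(C(11, 3)) - h = (-180 + 1/(9 + 11))/((9 + 11)*(-61 + 2*(1/(9 + 11))**2)) - 1*163638 = (-180 + 1/20)/(20*(-61 + 2*(1/20)**2)) - 163638 = (1/20)*(-3599/20)/(-61 + 2*(1/400)) - 163638 = (1/20)*(-3599/20)/(-61 + 1/200) - 163638 = (1/20)*(-3599/20)/(-12199/200) - 163638 = (1/20)*(-200/12199)*(-3599/20) - 163638 = 3599/24398 - 163638 = -3992436325/24398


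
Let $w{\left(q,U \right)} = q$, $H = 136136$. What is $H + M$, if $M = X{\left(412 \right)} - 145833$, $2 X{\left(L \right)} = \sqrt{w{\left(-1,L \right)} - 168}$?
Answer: $-9697 + \frac{13 i}{2} \approx -9697.0 + 6.5 i$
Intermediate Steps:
$X{\left(L \right)} = \frac{13 i}{2}$ ($X{\left(L \right)} = \frac{\sqrt{-1 - 168}}{2} = \frac{\sqrt{-169}}{2} = \frac{13 i}{2}$)
$M = -145833 + \frac{13 i}{2}$ ($M = \frac{13 i}{2} - 145833 = -145833 + \frac{13 i}{2} \approx -1.4583 \cdot 10^{5} + 6.5 i$)
$H + M = 136136 - \left(145833 - \frac{13 i}{2}\right) = -9697 + \frac{13 i}{2}$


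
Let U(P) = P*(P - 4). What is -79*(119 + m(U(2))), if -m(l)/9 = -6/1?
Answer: -13667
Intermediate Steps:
U(P) = P*(-4 + P)
m(l) = 54 (m(l) = -(-54)/1 = -(-54) = -9*(-6) = 54)
-79*(119 + m(U(2))) = -79*(119 + 54) = -79*173 = -13667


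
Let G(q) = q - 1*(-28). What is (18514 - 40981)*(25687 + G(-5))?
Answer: -577626570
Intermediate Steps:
G(q) = 28 + q (G(q) = q + 28 = 28 + q)
(18514 - 40981)*(25687 + G(-5)) = (18514 - 40981)*(25687 + (28 - 5)) = -22467*(25687 + 23) = -22467*25710 = -577626570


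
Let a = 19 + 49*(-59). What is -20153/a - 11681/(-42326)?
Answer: 443271855/60780136 ≈ 7.2930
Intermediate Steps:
a = -2872 (a = 19 - 2891 = -2872)
-20153/a - 11681/(-42326) = -20153/(-2872) - 11681/(-42326) = -20153*(-1/2872) - 11681*(-1/42326) = 20153/2872 + 11681/42326 = 443271855/60780136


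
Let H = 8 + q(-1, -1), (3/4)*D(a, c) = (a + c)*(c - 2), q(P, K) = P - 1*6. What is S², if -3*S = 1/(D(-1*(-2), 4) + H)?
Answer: 1/2601 ≈ 0.00038447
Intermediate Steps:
q(P, K) = -6 + P (q(P, K) = P - 6 = -6 + P)
D(a, c) = 4*(-2 + c)*(a + c)/3 (D(a, c) = 4*((a + c)*(c - 2))/3 = 4*((a + c)*(-2 + c))/3 = 4*((-2 + c)*(a + c))/3 = 4*(-2 + c)*(a + c)/3)
H = 1 (H = 8 + (-6 - 1) = 8 - 7 = 1)
S = -1/51 (S = -1/(3*((-(-8)*(-2)/3 - 8/3*4 + (4/3)*4² + (4/3)*(-1*(-2))*4) + 1)) = -1/(3*((-8/3*2 - 32/3 + (4/3)*16 + (4/3)*2*4) + 1)) = -1/(3*((-16/3 - 32/3 + 64/3 + 32/3) + 1)) = -1/(3*(16 + 1)) = -⅓/17 = -⅓*1/17 = -1/51 ≈ -0.019608)
S² = (-1/51)² = 1/2601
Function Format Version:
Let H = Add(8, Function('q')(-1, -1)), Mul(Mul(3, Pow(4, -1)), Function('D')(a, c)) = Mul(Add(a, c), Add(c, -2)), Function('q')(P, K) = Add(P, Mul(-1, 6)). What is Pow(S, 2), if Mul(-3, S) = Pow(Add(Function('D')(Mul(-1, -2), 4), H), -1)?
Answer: Rational(1, 2601) ≈ 0.00038447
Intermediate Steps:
Function('q')(P, K) = Add(-6, P) (Function('q')(P, K) = Add(P, -6) = Add(-6, P))
Function('D')(a, c) = Mul(Rational(4, 3), Add(-2, c), Add(a, c)) (Function('D')(a, c) = Mul(Rational(4, 3), Mul(Add(a, c), Add(c, -2))) = Mul(Rational(4, 3), Mul(Add(a, c), Add(-2, c))) = Mul(Rational(4, 3), Mul(Add(-2, c), Add(a, c))) = Mul(Rational(4, 3), Add(-2, c), Add(a, c)))
H = 1 (H = Add(8, Add(-6, -1)) = Add(8, -7) = 1)
S = Rational(-1, 51) (S = Mul(Rational(-1, 3), Pow(Add(Add(Mul(Rational(-8, 3), Mul(-1, -2)), Mul(Rational(-8, 3), 4), Mul(Rational(4, 3), Pow(4, 2)), Mul(Rational(4, 3), Mul(-1, -2), 4)), 1), -1)) = Mul(Rational(-1, 3), Pow(Add(Add(Mul(Rational(-8, 3), 2), Rational(-32, 3), Mul(Rational(4, 3), 16), Mul(Rational(4, 3), 2, 4)), 1), -1)) = Mul(Rational(-1, 3), Pow(Add(Add(Rational(-16, 3), Rational(-32, 3), Rational(64, 3), Rational(32, 3)), 1), -1)) = Mul(Rational(-1, 3), Pow(Add(16, 1), -1)) = Mul(Rational(-1, 3), Pow(17, -1)) = Mul(Rational(-1, 3), Rational(1, 17)) = Rational(-1, 51) ≈ -0.019608)
Pow(S, 2) = Pow(Rational(-1, 51), 2) = Rational(1, 2601)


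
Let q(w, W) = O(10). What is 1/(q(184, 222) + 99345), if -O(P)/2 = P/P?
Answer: 1/99343 ≈ 1.0066e-5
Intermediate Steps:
O(P) = -2 (O(P) = -2*P/P = -2*1 = -2)
q(w, W) = -2
1/(q(184, 222) + 99345) = 1/(-2 + 99345) = 1/99343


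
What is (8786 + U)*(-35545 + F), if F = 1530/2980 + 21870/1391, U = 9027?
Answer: -262337612699551/414518 ≈ -6.3287e+8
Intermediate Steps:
F = 6730083/414518 (F = 1530*(1/2980) + 21870*(1/1391) = 153/298 + 21870/1391 = 6730083/414518 ≈ 16.236)
(8786 + U)*(-35545 + F) = (8786 + 9027)*(-35545 + 6730083/414518) = 17813*(-14727312227/414518) = -262337612699551/414518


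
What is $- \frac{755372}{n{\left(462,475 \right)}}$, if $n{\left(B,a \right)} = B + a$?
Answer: $- \frac{755372}{937} \approx -806.16$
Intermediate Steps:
$- \frac{755372}{n{\left(462,475 \right)}} = - \frac{755372}{462 + 475} = - \frac{755372}{937}$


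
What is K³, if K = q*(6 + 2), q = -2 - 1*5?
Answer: -175616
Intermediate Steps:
q = -7 (q = -2 - 5 = -7)
K = -56 (K = -7*(6 + 2) = -7*8 = -56)
K³ = (-56)³ = -175616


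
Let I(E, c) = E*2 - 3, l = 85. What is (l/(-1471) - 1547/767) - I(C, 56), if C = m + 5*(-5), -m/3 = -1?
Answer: 3899019/86789 ≈ 44.925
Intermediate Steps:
m = 3 (m = -3*(-1) = 3)
C = -22 (C = 3 + 5*(-5) = 3 - 25 = -22)
I(E, c) = -3 + 2*E (I(E, c) = 2*E - 3 = -3 + 2*E)
(l/(-1471) - 1547/767) - I(C, 56) = (85/(-1471) - 1547/767) - (-3 + 2*(-22)) = (85*(-1/1471) - 1547*1/767) - (-3 - 44) = (-85/1471 - 119/59) - 1*(-47) = -180064/86789 + 47 = 3899019/86789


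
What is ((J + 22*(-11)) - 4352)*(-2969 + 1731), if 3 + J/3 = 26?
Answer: 5601950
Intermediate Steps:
J = 69 (J = -9 + 3*26 = -9 + 78 = 69)
((J + 22*(-11)) - 4352)*(-2969 + 1731) = ((69 + 22*(-11)) - 4352)*(-2969 + 1731) = ((69 - 242) - 4352)*(-1238) = (-173 - 4352)*(-1238) = -4525*(-1238) = 5601950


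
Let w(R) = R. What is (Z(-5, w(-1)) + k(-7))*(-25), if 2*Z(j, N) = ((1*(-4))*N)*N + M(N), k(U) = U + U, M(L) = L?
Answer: 825/2 ≈ 412.50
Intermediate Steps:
k(U) = 2*U
Z(j, N) = N/2 - 2*N² (Z(j, N) = (((1*(-4))*N)*N + N)/2 = ((-4*N)*N + N)/2 = (-4*N² + N)/2 = (N - 4*N²)/2 = N/2 - 2*N²)
(Z(-5, w(-1)) + k(-7))*(-25) = ((½)*(-1)*(1 - 4*(-1)) + 2*(-7))*(-25) = ((½)*(-1)*(1 + 4) - 14)*(-25) = ((½)*(-1)*5 - 14)*(-25) = (-5/2 - 14)*(-25) = -33/2*(-25) = 825/2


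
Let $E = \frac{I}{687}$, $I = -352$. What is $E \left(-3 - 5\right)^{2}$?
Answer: $- \frac{22528}{687} \approx -32.792$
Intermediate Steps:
$E = - \frac{352}{687} \approx -0.51237$
$E \left(-3 - 5\right)^{2} = - \frac{352 \left(-3 - 5\right)^{2}}{687} = - \frac{352 \left(-8\right)^{2}}{687} = \left(- \frac{352}{687}\right) 64 = - \frac{22528}{687}$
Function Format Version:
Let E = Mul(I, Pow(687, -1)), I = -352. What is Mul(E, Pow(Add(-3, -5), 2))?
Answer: Rational(-22528, 687) ≈ -32.792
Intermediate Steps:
E = Rational(-352, 687) (E = Mul(-352, Pow(687, -1)) = Mul(-352, Rational(1, 687)) = Rational(-352, 687) ≈ -0.51237)
Mul(E, Pow(Add(-3, -5), 2)) = Mul(Rational(-352, 687), Pow(Add(-3, -5), 2)) = Mul(Rational(-352, 687), Pow(-8, 2)) = Mul(Rational(-352, 687), 64) = Rational(-22528, 687)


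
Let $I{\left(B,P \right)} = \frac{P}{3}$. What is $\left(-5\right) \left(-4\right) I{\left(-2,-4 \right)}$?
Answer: $- \frac{80}{3} \approx -26.667$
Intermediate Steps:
$I{\left(B,P \right)} = \frac{P}{3}$ ($I{\left(B,P \right)} = P \frac{1}{3} = \frac{P}{3}$)
$\left(-5\right) \left(-4\right) I{\left(-2,-4 \right)} = \left(-5\right) \left(-4\right) \frac{1}{3} \left(-4\right) = 20 \left(- \frac{4}{3}\right) = - \frac{80}{3}$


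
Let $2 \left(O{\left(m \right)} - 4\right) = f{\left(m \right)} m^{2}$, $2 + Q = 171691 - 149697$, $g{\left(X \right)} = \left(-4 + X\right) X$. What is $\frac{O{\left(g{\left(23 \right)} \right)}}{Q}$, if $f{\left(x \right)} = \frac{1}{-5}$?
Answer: $- \frac{190929}{219920} \approx -0.86817$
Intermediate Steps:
$g{\left(X \right)} = X \left(-4 + X\right)$
$f{\left(x \right)} = - \frac{1}{5}$
$Q = 21992$ ($Q = -2 + \left(171691 - 149697\right) = -2 + 21994 = 21992$)
$O{\left(m \right)} = 4 - \frac{m^{2}}{10}$ ($O{\left(m \right)} = 4 + \frac{\left(- \frac{1}{5}\right) m^{2}}{2} = 4 - \frac{m^{2}}{10}$)
$\frac{O{\left(g{\left(23 \right)} \right)}}{Q} = \frac{4 - \frac{\left(23 \left(-4 + 23\right)\right)^{2}}{10}}{21992} = \left(4 - \frac{\left(23 \cdot 19\right)^{2}}{10}\right) \frac{1}{21992} = \left(4 - \frac{437^{2}}{10}\right) \frac{1}{21992} = \left(4 - \frac{190969}{10}\right) \frac{1}{21992} = \left(- \frac{190929}{10}\right) \frac{1}{21992} = - \frac{190929}{219920}$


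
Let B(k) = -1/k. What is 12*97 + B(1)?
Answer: 1163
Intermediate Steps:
12*97 + B(1) = 12*97 - 1/1 = 1164 - 1*1 = 1164 - 1 = 1163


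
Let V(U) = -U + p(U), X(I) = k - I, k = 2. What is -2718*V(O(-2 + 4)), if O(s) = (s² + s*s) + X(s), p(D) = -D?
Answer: 43488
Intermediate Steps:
X(I) = 2 - I
O(s) = 2 - s + 2*s² (O(s) = (s² + s*s) + (2 - s) = (s² + s²) + (2 - s) = 2*s² + (2 - s) = 2 - s + 2*s²)
V(U) = -2*U (V(U) = -U - U = -2*U)
-2718*V(O(-2 + 4)) = -(-5436)*(2 - (-2 + 4) + 2*(-2 + 4)²) = -(-5436)*(2 - 1*2 + 2*2²) = -(-5436)*(2 - 2 + 2*4) = -(-5436)*(2 - 2 + 8) = -(-5436)*8 = -2718*(-16) = 43488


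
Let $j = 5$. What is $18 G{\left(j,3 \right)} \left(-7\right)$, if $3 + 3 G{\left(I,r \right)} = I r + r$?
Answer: $-630$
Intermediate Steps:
$G{\left(I,r \right)} = -1 + \frac{r}{3} + \frac{I r}{3}$ ($G{\left(I,r \right)} = -1 + \frac{I r + r}{3} = -1 + \frac{r + I r}{3} = -1 + \left(\frac{r}{3} + \frac{I r}{3}\right) = -1 + \frac{r}{3} + \frac{I r}{3}$)
$18 G{\left(j,3 \right)} \left(-7\right) = 18 \left(-1 + \frac{1}{3} \cdot 3 + \frac{1}{3} \cdot 5 \cdot 3\right) \left(-7\right) = 18 \left(-1 + 1 + 5\right) \left(-7\right) = 18 \cdot 5 \left(-7\right) = 90 \left(-7\right) = -630$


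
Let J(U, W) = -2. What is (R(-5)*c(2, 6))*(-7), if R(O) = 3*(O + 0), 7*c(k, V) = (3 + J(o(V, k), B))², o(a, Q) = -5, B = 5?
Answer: 15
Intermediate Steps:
c(k, V) = ⅐ (c(k, V) = (3 - 2)²/7 = (⅐)*1² = (⅐)*1 = ⅐)
R(O) = 3*O
(R(-5)*c(2, 6))*(-7) = ((3*(-5))*(⅐))*(-7) = -15*⅐*(-7) = -15/7*(-7) = 15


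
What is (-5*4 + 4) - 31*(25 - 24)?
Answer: -47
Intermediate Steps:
(-5*4 + 4) - 31*(25 - 24) = (-1*20 + 4) - 31*1 = (-20 + 4) - 31 = -16 - 31 = -47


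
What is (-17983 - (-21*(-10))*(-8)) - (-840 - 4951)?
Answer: -10512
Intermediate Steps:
(-17983 - (-21*(-10))*(-8)) - (-840 - 4951) = (-17983 - 210*(-8)) - 1*(-5791) = (-17983 - 1*(-1680)) + 5791 = (-17983 + 1680) + 5791 = -16303 + 5791 = -10512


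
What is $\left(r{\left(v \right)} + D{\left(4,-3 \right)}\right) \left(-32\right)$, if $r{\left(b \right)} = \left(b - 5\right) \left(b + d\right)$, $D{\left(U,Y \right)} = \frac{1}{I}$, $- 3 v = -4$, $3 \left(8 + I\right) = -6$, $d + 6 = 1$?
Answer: $- \frac{19216}{45} \approx -427.02$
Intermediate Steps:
$d = -5$ ($d = -6 + 1 = -5$)
$I = -10$ ($I = -8 + \frac{1}{3} \left(-6\right) = -8 - 2 = -10$)
$v = \frac{4}{3}$ ($v = \left(- \frac{1}{3}\right) \left(-4\right) = \frac{4}{3} \approx 1.3333$)
$D{\left(U,Y \right)} = - \frac{1}{10}$ ($D{\left(U,Y \right)} = \frac{1}{-10} = - \frac{1}{10}$)
$r{\left(b \right)} = \left(-5 + b\right)^{2}$ ($r{\left(b \right)} = \left(b - 5\right) \left(b - 5\right) = \left(-5 + b\right) \left(-5 + b\right) = \left(-5 + b\right)^{2}$)
$\left(r{\left(v \right)} + D{\left(4,-3 \right)}\right) \left(-32\right) = \left(\left(25 + \left(\frac{4}{3}\right)^{2} - \frac{40}{3}\right) - \frac{1}{10}\right) \left(-32\right) = \left(\left(25 + \frac{16}{9} - \frac{40}{3}\right) - \frac{1}{10}\right) \left(-32\right) = \left(\frac{121}{9} - \frac{1}{10}\right) \left(-32\right) = \frac{1201}{90} \left(-32\right) = - \frac{19216}{45}$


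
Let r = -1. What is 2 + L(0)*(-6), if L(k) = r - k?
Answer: 8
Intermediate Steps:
L(k) = -1 - k
2 + L(0)*(-6) = 2 + (-1 - 1*0)*(-6) = 2 + (-1 + 0)*(-6) = 2 - 1*(-6) = 2 + 6 = 8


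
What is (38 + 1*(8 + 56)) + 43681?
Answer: 43783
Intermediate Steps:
(38 + 1*(8 + 56)) + 43681 = (38 + 1*64) + 43681 = (38 + 64) + 43681 = 102 + 43681 = 43783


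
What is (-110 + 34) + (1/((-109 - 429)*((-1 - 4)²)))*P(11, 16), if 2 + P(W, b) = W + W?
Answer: -102222/1345 ≈ -76.001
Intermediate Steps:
P(W, b) = -2 + 2*W (P(W, b) = -2 + (W + W) = -2 + 2*W)
(-110 + 34) + (1/((-109 - 429)*((-1 - 4)²)))*P(11, 16) = (-110 + 34) + (1/((-109 - 429)*((-1 - 4)²)))*(-2 + 2*11) = -76 + (1/((-538)*((-5)²)))*(-2 + 22) = -76 - 1/538/25*20 = -76 - 1/538*1/25*20 = -76 - 1/13450*20 = -76 - 2/1345 = -102222/1345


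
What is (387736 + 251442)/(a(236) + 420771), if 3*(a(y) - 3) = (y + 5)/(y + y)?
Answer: 905076048/595816225 ≈ 1.5191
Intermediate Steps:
a(y) = 3 + (5 + y)/(6*y) (a(y) = 3 + ((y + 5)/(y + y))/3 = 3 + ((5 + y)/((2*y)))/3 = 3 + ((5 + y)*(1/(2*y)))/3 = 3 + ((5 + y)/(2*y))/3 = 3 + (5 + y)/(6*y))
(387736 + 251442)/(a(236) + 420771) = (387736 + 251442)/((⅙)*(5 + 19*236)/236 + 420771) = 639178/((⅙)*(1/236)*(5 + 4484) + 420771) = 639178/((⅙)*(1/236)*4489 + 420771) = 639178/(4489/1416 + 420771) = 639178/(595816225/1416) = 639178*(1416/595816225) = 905076048/595816225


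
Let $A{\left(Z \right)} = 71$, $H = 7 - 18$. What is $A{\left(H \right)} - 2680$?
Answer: $-2609$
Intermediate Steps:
$H = -11$
$A{\left(H \right)} - 2680 = 71 - 2680 = -2609$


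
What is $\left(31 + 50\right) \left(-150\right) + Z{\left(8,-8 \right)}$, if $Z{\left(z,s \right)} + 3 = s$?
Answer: $-12161$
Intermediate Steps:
$Z{\left(z,s \right)} = -3 + s$
$\left(31 + 50\right) \left(-150\right) + Z{\left(8,-8 \right)} = \left(31 + 50\right) \left(-150\right) - 11 = 81 \left(-150\right) - 11 = -12150 - 11 = -12161$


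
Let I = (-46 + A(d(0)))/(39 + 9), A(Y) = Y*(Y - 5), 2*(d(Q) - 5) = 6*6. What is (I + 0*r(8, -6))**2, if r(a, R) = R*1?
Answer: 529/9 ≈ 58.778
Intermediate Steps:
d(Q) = 23 (d(Q) = 5 + (6*6)/2 = 5 + (1/2)*36 = 5 + 18 = 23)
r(a, R) = R
A(Y) = Y*(-5 + Y)
I = 23/3 (I = (-46 + 23*(-5 + 23))/(39 + 9) = (-46 + 23*18)/48 = (-46 + 414)*(1/48) = 368*(1/48) = 23/3 ≈ 7.6667)
(I + 0*r(8, -6))**2 = (23/3 + 0*(-6))**2 = (23/3 + 0)**2 = (23/3)**2 = 529/9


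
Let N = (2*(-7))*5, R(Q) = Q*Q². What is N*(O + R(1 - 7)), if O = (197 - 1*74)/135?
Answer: 135506/9 ≈ 15056.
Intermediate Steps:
R(Q) = Q³
N = -70 (N = -14*5 = -70)
O = 41/45 (O = (197 - 74)*(1/135) = 123*(1/135) = 41/45 ≈ 0.91111)
N*(O + R(1 - 7)) = -70*(41/45 + (1 - 7)³) = -70*(41/45 + (-6)³) = -70*(41/45 - 216) = -70*(-9679/45) = 135506/9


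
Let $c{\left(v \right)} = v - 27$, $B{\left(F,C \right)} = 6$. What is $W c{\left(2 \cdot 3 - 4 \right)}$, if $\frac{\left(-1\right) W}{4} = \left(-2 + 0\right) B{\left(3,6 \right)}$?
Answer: $-1200$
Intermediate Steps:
$W = 48$ ($W = - 4 \left(-2 + 0\right) 6 = - 4 \left(\left(-2\right) 6\right) = \left(-4\right) \left(-12\right) = 48$)
$c{\left(v \right)} = -27 + v$
$W c{\left(2 \cdot 3 - 4 \right)} = 48 \left(-27 + \left(2 \cdot 3 - 4\right)\right) = 48 \left(-27 + \left(6 - 4\right)\right) = 48 \left(-27 + 2\right) = 48 \left(-25\right) = -1200$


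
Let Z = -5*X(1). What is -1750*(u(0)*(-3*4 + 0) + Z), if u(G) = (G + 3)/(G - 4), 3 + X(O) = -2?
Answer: -59500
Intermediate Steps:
X(O) = -5 (X(O) = -3 - 2 = -5)
Z = 25 (Z = -5*(-5) = 25)
u(G) = (3 + G)/(-4 + G)
-1750*(u(0)*(-3*4 + 0) + Z) = -1750*(((3 + 0)/(-4 + 0))*(-3*4 + 0) + 25) = -1750*((3/(-4))*(-12 + 0) + 25) = -1750*(-¼*3*(-12) + 25) = -1750*(-¾*(-12) + 25) = -1750*(9 + 25) = -1750*34 = -59500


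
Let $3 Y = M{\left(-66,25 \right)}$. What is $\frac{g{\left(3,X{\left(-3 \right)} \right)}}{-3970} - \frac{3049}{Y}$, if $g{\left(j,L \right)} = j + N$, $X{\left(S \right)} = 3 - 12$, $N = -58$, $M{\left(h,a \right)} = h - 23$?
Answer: $\frac{7263697}{70666} \approx 102.79$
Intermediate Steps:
$M{\left(h,a \right)} = -23 + h$
$Y = - \frac{89}{3}$ ($Y = \frac{-23 - 66}{3} = \frac{1}{3} \left(-89\right) = - \frac{89}{3} \approx -29.667$)
$X{\left(S \right)} = -9$ ($X{\left(S \right)} = 3 - 12 = -9$)
$g{\left(j,L \right)} = -58 + j$ ($g{\left(j,L \right)} = j - 58 = -58 + j$)
$\frac{g{\left(3,X{\left(-3 \right)} \right)}}{-3970} - \frac{3049}{Y} = \frac{-58 + 3}{-3970} - \frac{3049}{- \frac{89}{3}} = \left(-55\right) \left(- \frac{1}{3970}\right) - - \frac{9147}{89} = \frac{11}{794} + \frac{9147}{89} = \frac{7263697}{70666}$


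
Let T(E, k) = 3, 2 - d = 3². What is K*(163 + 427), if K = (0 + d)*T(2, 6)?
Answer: -12390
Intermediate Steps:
d = -7 (d = 2 - 1*3² = 2 - 1*9 = 2 - 9 = -7)
K = -21 (K = (0 - 7)*3 = -7*3 = -21)
K*(163 + 427) = -21*(163 + 427) = -21*590 = -12390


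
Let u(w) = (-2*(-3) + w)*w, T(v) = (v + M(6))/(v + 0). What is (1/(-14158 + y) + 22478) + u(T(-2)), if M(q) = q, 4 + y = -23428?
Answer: 844647299/37590 ≈ 22470.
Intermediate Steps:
y = -23432 (y = -4 - 23428 = -23432)
T(v) = (6 + v)/v (T(v) = (v + 6)/(v + 0) = (6 + v)/v)
u(w) = w*(6 + w) (u(w) = (6 + w)*w = w*(6 + w))
(1/(-14158 + y) + 22478) + u(T(-2)) = (1/(-14158 - 23432) + 22478) + ((6 - 2)/(-2))*(6 + (6 - 2)/(-2)) = (1/(-37590) + 22478) + (-1/2*4)*(6 - 1/2*4) = (-1/37590 + 22478) - 2*(6 - 2) = 844948019/37590 - 2*4 = 844948019/37590 - 8 = 844647299/37590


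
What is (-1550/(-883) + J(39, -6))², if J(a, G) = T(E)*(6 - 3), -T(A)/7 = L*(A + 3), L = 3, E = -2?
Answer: 2924538241/779689 ≈ 3750.9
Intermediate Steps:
T(A) = -63 - 21*A (T(A) = -21*(A + 3) = -21*(3 + A) = -7*(9 + 3*A) = -63 - 21*A)
J(a, G) = -63 (J(a, G) = (-63 - 21*(-2))*(6 - 3) = (-63 + 42)*3 = -21*3 = -63)
(-1550/(-883) + J(39, -6))² = (-1550/(-883) - 63)² = (-1550*(-1/883) - 63)² = (1550/883 - 63)² = (-54079/883)² = 2924538241/779689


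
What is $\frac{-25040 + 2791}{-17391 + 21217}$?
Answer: $- \frac{22249}{3826} \approx -5.8152$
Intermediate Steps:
$\frac{-25040 + 2791}{-17391 + 21217} = - \frac{22249}{3826}$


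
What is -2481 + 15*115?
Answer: -756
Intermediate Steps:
-2481 + 15*115 = -2481 + 1725 = -756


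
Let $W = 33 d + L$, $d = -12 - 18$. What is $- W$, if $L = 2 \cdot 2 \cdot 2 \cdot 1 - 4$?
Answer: $986$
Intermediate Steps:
$d = -30$ ($d = -12 - 18 = -30$)
$L = 4$ ($L = 2 \cdot 4 \cdot 1 - 4 = 2 \cdot 4 - 4 = 8 - 4 = 4$)
$W = -986$ ($W = 33 \left(-30\right) + 4 = -990 + 4 = -986$)
$- W = \left(-1\right) \left(-986\right) = 986$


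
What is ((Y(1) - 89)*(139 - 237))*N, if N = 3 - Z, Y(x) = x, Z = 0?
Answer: 25872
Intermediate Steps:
N = 3 (N = 3 - 1*0 = 3 + 0 = 3)
((Y(1) - 89)*(139 - 237))*N = ((1 - 89)*(139 - 237))*3 = -88*(-98)*3 = 8624*3 = 25872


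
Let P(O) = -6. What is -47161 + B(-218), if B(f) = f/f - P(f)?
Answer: -47154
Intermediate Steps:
B(f) = 7 (B(f) = f/f - 1*(-6) = 1 + 6 = 7)
-47161 + B(-218) = -47161 + 7 = -47154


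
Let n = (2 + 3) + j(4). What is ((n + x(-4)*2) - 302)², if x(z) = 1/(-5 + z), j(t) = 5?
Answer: 6916900/81 ≈ 85394.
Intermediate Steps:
n = 10 (n = (2 + 3) + 5 = 5 + 5 = 10)
((n + x(-4)*2) - 302)² = ((10 + 2/(-5 - 4)) - 302)² = ((10 + 2/(-9)) - 302)² = ((10 - ⅑*2) - 302)² = ((10 - 2/9) - 302)² = (88/9 - 302)² = (-2630/9)² = 6916900/81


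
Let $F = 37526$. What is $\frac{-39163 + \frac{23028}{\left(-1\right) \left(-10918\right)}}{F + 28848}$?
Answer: $- \frac{213779303}{362335666} \approx -0.59$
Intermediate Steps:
$\frac{-39163 + \frac{23028}{\left(-1\right) \left(-10918\right)}}{F + 28848} = \frac{-39163 + \frac{23028}{\left(-1\right) \left(-10918\right)}}{37526 + 28848} = \frac{-39163 + \frac{23028}{10918}}{66374} = \left(-39163 + 23028 \cdot \frac{1}{10918}\right) \frac{1}{66374} = \left(-39163 + \frac{11514}{5459}\right) \frac{1}{66374} = \left(- \frac{213779303}{5459}\right) \frac{1}{66374} = - \frac{213779303}{362335666}$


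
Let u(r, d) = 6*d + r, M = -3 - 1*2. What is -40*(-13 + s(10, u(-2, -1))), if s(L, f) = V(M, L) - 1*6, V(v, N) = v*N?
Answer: 2760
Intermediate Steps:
M = -5 (M = -3 - 2 = -5)
V(v, N) = N*v
u(r, d) = r + 6*d
s(L, f) = -6 - 5*L (s(L, f) = L*(-5) - 1*6 = -5*L - 6 = -6 - 5*L)
-40*(-13 + s(10, u(-2, -1))) = -40*(-13 + (-6 - 5*10)) = -40*(-13 + (-6 - 50)) = -40*(-13 - 56) = -40*(-69) = 2760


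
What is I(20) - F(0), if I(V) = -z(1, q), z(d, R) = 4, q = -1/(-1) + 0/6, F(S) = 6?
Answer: -10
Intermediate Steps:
q = 1 (q = -1*(-1) + 0*(⅙) = 1 + 0 = 1)
I(V) = -4 (I(V) = -1*4 = -4)
I(20) - F(0) = -4 - 1*6 = -4 - 6 = -10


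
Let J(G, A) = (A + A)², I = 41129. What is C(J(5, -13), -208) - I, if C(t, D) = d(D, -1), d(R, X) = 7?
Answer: -41122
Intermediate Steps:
J(G, A) = 4*A² (J(G, A) = (2*A)² = 4*A²)
C(t, D) = 7
C(J(5, -13), -208) - I = 7 - 1*41129 = 7 - 41129 = -41122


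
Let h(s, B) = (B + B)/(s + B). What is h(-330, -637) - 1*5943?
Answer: -5745607/967 ≈ -5941.7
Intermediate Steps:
h(s, B) = 2*B/(B + s) (h(s, B) = (2*B)/(B + s) = 2*B/(B + s))
h(-330, -637) - 1*5943 = 2*(-637)/(-637 - 330) - 1*5943 = 2*(-637)/(-967) - 5943 = 2*(-637)*(-1/967) - 5943 = 1274/967 - 5943 = -5745607/967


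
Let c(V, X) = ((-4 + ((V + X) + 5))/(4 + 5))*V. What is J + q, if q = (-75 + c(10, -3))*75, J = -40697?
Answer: -136966/3 ≈ -45655.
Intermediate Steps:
c(V, X) = V*(⅑ + V/9 + X/9) (c(V, X) = ((-4 + (5 + V + X))/9)*V = ((1 + V + X)*(⅑))*V = (⅑ + V/9 + X/9)*V = V*(⅑ + V/9 + X/9))
q = -14875/3 (q = (-75 + (⅑)*10*(1 + 10 - 3))*75 = (-75 + (⅑)*10*8)*75 = (-75 + 80/9)*75 = -595/9*75 = -14875/3 ≈ -4958.3)
J + q = -40697 - 14875/3 = -136966/3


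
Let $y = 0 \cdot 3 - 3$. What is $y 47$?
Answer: $-141$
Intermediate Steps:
$y = -3$ ($y = 0 - 3 = -3$)
$y 47 = \left(-3\right) 47 = -141$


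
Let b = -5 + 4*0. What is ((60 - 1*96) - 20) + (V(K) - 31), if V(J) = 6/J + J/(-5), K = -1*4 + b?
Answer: -1288/15 ≈ -85.867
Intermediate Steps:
b = -5 (b = -5 + 0 = -5)
K = -9 (K = -1*4 - 5 = -4 - 5 = -9)
V(J) = 6/J - J/5 (V(J) = 6/J + J*(-⅕) = 6/J - J/5)
((60 - 1*96) - 20) + (V(K) - 31) = ((60 - 1*96) - 20) + ((6/(-9) - ⅕*(-9)) - 31) = ((60 - 96) - 20) + ((6*(-⅑) + 9/5) - 31) = (-36 - 20) + ((-⅔ + 9/5) - 31) = -56 + (17/15 - 31) = -56 - 448/15 = -1288/15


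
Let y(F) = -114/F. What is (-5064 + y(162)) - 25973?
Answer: -838018/27 ≈ -31038.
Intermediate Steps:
(-5064 + y(162)) - 25973 = (-5064 - 114/162) - 25973 = (-5064 - 114*1/162) - 25973 = (-5064 - 19/27) - 25973 = -136747/27 - 25973 = -838018/27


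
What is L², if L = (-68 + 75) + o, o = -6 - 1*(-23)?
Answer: 576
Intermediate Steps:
o = 17 (o = -6 + 23 = 17)
L = 24 (L = (-68 + 75) + 17 = 7 + 17 = 24)
L² = 24² = 576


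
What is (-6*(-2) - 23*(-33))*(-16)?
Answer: -12336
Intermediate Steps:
(-6*(-2) - 23*(-33))*(-16) = (12 + 759)*(-16) = 771*(-16) = -12336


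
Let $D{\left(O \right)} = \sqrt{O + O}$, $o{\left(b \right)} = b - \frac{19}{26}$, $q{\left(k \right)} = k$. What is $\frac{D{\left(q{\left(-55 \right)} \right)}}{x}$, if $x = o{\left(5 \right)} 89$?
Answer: $\frac{26 i \sqrt{110}}{9879} \approx 0.027603 i$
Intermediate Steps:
$o{\left(b \right)} = - \frac{19}{26} + b$ ($o{\left(b \right)} = b - 19 \cdot \frac{1}{26} = b - \frac{19}{26} = - \frac{19}{26} + b$)
$D{\left(O \right)} = \sqrt{2} \sqrt{O}$ ($D{\left(O \right)} = \sqrt{2 O} = \sqrt{2} \sqrt{O}$)
$x = \frac{9879}{26}$ ($x = \left(- \frac{19}{26} + 5\right) 89 = \frac{111}{26} \cdot 89 = \frac{9879}{26} \approx 379.96$)
$\frac{D{\left(q{\left(-55 \right)} \right)}}{x} = \frac{\sqrt{2} \sqrt{-55}}{\frac{9879}{26}} = \sqrt{2} i \sqrt{55} \cdot \frac{26}{9879} = i \sqrt{110} \cdot \frac{26}{9879} = \frac{26 i \sqrt{110}}{9879}$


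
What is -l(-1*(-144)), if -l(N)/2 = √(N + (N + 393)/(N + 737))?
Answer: 2*√112240281/881 ≈ 24.051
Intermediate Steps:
l(N) = -2*√(N + (393 + N)/(737 + N)) (l(N) = -2*√(N + (N + 393)/(N + 737)) = -2*√(N + (393 + N)/(737 + N)))
-l(-1*(-144)) = -(-2)*√((393 - 1*(-144) + (-1*(-144))*(737 - 1*(-144)))/(737 - 1*(-144))) = -(-2)*√((393 + 144 + 144*(737 + 144))/(737 + 144)) = -(-2)*√((393 + 144 + 144*881)/881) = -(-2)*√((393 + 144 + 126864)/881) = -(-2)*√((1/881)*127401) = -(-2)*√(127401/881) = -(-2)*√112240281/881 = 2*√112240281/881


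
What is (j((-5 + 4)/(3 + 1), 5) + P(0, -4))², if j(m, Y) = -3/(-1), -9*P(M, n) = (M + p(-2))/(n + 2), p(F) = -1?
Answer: 2809/324 ≈ 8.6698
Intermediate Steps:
P(M, n) = -(-1 + M)/(9*(2 + n)) (P(M, n) = -(M - 1)/(9*(n + 2)) = -(-1 + M)/(9*(2 + n)))
j(m, Y) = 3 (j(m, Y) = -3*(-1) = 3)
(j((-5 + 4)/(3 + 1), 5) + P(0, -4))² = (3 + (1 - 1*0)/(9*(2 - 4)))² = (3 + (⅑)*(1 + 0)/(-2))² = (3 + (⅑)*(-½)*1)² = (3 - 1/18)² = (53/18)² = 2809/324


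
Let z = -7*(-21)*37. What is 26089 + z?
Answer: 31528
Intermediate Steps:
z = 5439 (z = 147*37 = 5439)
26089 + z = 26089 + 5439 = 31528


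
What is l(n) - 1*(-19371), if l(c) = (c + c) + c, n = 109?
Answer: 19698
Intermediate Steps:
l(c) = 3*c (l(c) = 2*c + c = 3*c)
l(n) - 1*(-19371) = 3*109 - 1*(-19371) = 327 + 19371 = 19698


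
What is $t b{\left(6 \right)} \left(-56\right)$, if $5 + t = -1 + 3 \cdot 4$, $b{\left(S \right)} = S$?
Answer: $-2016$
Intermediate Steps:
$t = 6$ ($t = -5 + \left(-1 + 3 \cdot 4\right) = -5 + \left(-1 + 12\right) = -5 + 11 = 6$)
$t b{\left(6 \right)} \left(-56\right) = 6 \cdot 6 \left(-56\right) = 36 \left(-56\right) = -2016$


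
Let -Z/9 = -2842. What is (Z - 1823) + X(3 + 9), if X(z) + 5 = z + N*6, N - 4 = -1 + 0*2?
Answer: 23780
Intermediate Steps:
Z = 25578 (Z = -9*(-2842) = 25578)
N = 3 (N = 4 + (-1 + 0*2) = 4 + (-1 + 0) = 4 - 1 = 3)
X(z) = 13 + z (X(z) = -5 + (z + 3*6) = -5 + (z + 18) = -5 + (18 + z) = 13 + z)
(Z - 1823) + X(3 + 9) = (25578 - 1823) + (13 + (3 + 9)) = 23755 + (13 + 12) = 23755 + 25 = 23780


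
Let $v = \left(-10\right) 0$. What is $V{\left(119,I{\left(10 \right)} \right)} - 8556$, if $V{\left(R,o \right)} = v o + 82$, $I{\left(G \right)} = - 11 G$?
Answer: $-8474$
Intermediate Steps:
$v = 0$
$V{\left(R,o \right)} = 82$ ($V{\left(R,o \right)} = 0 o + 82 = 0 + 82 = 82$)
$V{\left(119,I{\left(10 \right)} \right)} - 8556 = 82 - 8556 = -8474$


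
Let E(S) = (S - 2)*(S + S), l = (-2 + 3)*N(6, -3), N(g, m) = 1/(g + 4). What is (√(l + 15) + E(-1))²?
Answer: (60 + √1510)²/100 ≈ 97.730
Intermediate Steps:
N(g, m) = 1/(4 + g)
l = ⅒ (l = (-2 + 3)/(4 + 6) = 1/10 = 1*(⅒) = ⅒ ≈ 0.10000)
E(S) = 2*S*(-2 + S) (E(S) = (-2 + S)*(2*S) = 2*S*(-2 + S))
(√(l + 15) + E(-1))² = (√(⅒ + 15) + 2*(-1)*(-2 - 1))² = (√(151/10) + 2*(-1)*(-3))² = (√1510/10 + 6)² = (6 + √1510/10)²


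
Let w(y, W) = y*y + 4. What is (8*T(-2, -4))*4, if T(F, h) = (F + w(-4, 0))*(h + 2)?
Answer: -1152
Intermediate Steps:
w(y, W) = 4 + y² (w(y, W) = y² + 4 = 4 + y²)
T(F, h) = (2 + h)*(20 + F) (T(F, h) = (F + (4 + (-4)²))*(h + 2) = (F + (4 + 16))*(2 + h) = (F + 20)*(2 + h) = (20 + F)*(2 + h) = (2 + h)*(20 + F))
(8*T(-2, -4))*4 = (8*(40 + 2*(-2) + 20*(-4) - 2*(-4)))*4 = (8*(40 - 4 - 80 + 8))*4 = (8*(-36))*4 = -288*4 = -1152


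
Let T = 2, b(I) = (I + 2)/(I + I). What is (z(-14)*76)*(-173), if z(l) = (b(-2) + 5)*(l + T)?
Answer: 788880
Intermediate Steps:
b(I) = (2 + I)/(2*I) (b(I) = (2 + I)/((2*I)) = (2 + I)*(1/(2*I)) = (2 + I)/(2*I))
z(l) = 10 + 5*l (z(l) = ((1/2)*(2 - 2)/(-2) + 5)*(l + 2) = ((1/2)*(-1/2)*0 + 5)*(2 + l) = (0 + 5)*(2 + l) = 5*(2 + l) = 10 + 5*l)
(z(-14)*76)*(-173) = ((10 + 5*(-14))*76)*(-173) = ((10 - 70)*76)*(-173) = -60*76*(-173) = -4560*(-173) = 788880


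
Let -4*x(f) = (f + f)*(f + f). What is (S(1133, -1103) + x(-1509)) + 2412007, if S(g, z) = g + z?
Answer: 134956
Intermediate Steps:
x(f) = -f**2 (x(f) = -(f + f)*(f + f)/4 = -2*f*2*f/4 = -f**2)
(S(1133, -1103) + x(-1509)) + 2412007 = ((1133 - 1103) - 1*(-1509)**2) + 2412007 = (30 - 1*2277081) + 2412007 = (30 - 2277081) + 2412007 = -2277051 + 2412007 = 134956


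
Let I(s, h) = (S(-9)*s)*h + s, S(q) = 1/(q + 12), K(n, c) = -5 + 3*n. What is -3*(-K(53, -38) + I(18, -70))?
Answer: 1668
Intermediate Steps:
S(q) = 1/(12 + q)
I(s, h) = s + h*s/3 (I(s, h) = (s/(12 - 9))*h + s = (s/3)*h + s = h*s/3 + s = s + h*s/3)
-3*(-K(53, -38) + I(18, -70)) = -3*(-(-5 + 3*53) + (⅓)*18*(3 - 70)) = -3*(-(-5 + 159) + (⅓)*18*(-67)) = -3*(-1*154 - 402) = -3*(-154 - 402) = -3*(-556) = 1668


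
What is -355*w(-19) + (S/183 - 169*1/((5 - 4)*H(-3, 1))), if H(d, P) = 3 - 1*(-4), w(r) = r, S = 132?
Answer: 2870114/427 ≈ 6721.6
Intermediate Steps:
H(d, P) = 7 (H(d, P) = 3 + 4 = 7)
-355*w(-19) + (S/183 - 169*1/((5 - 4)*H(-3, 1))) = -355*(-19) + (132/183 - 169*1/(7*(5 - 4))) = 6745 + (132*(1/183) - 169/(1*7)) = 6745 + (44/61 - 169/7) = 6745 - 10001/427 = 2870114/427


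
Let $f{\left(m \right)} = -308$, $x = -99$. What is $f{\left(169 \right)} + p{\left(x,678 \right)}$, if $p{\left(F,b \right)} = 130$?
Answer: $-178$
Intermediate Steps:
$f{\left(169 \right)} + p{\left(x,678 \right)} = -308 + 130 = -178$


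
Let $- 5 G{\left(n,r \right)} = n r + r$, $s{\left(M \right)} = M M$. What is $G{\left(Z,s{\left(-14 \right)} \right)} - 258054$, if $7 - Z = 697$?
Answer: $- \frac{1155226}{5} \approx -2.3105 \cdot 10^{5}$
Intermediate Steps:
$s{\left(M \right)} = M^{2}$
$Z = -690$ ($Z = 7 - 697 = -690$)
$G{\left(n,r \right)} = - \frac{r}{5} - \frac{n r}{5}$ ($G{\left(n,r \right)} = - \frac{n r + r}{5} = - \frac{r + n r}{5} = - \frac{r}{5} - \frac{n r}{5}$)
$G{\left(Z,s{\left(-14 \right)} \right)} - 258054 = - \frac{\left(-14\right)^{2} \left(1 - 690\right)}{5} - 258054 = \left(- \frac{1}{5}\right) 196 \left(-689\right) - 258054 = \frac{135044}{5} - 258054 = - \frac{1155226}{5}$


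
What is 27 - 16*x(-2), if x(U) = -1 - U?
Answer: 11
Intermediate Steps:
27 - 16*x(-2) = 27 - 16*(-1 - 1*(-2)) = 27 - 16*(-1 + 2) = 27 - 16*1 = 27 - 16 = 11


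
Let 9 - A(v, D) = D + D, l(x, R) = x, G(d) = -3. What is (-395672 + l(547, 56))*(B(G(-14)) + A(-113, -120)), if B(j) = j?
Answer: -97200750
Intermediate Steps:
A(v, D) = 9 - 2*D (A(v, D) = 9 - (D + D) = 9 - 2*D)
(-395672 + l(547, 56))*(B(G(-14)) + A(-113, -120)) = (-395672 + 547)*(-3 + (9 - 2*(-120))) = -395125*(-3 + (9 + 240)) = -395125*(-3 + 249) = -395125*246 = -97200750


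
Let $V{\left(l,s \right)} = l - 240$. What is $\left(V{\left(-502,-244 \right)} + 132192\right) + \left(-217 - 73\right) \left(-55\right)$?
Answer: $147400$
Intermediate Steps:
$V{\left(l,s \right)} = -240 + l$
$\left(V{\left(-502,-244 \right)} + 132192\right) + \left(-217 - 73\right) \left(-55\right) = \left(\left(-240 - 502\right) + 132192\right) + \left(-217 - 73\right) \left(-55\right) = \left(-742 + 132192\right) - -15950 = 131450 + 15950 = 147400$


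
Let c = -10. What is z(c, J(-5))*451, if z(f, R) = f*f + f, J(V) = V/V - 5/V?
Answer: 40590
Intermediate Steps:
J(V) = 1 - 5/V
z(f, R) = f + f² (z(f, R) = f² + f = f + f²)
z(c, J(-5))*451 = -10*(1 - 10)*451 = -10*(-9)*451 = 90*451 = 40590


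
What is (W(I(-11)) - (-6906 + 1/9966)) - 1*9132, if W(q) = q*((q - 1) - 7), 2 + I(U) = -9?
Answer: -20101423/9966 ≈ -2017.0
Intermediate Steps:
I(U) = -11 (I(U) = -2 - 9 = -11)
W(q) = q*(-8 + q) (W(q) = q*((-1 + q) - 7) = q*(-8 + q))
(W(I(-11)) - (-6906 + 1/9966)) - 1*9132 = (-11*(-8 - 11) - (-6906 + 1/9966)) - 1*9132 = (-11*(-19) - (-6906 + 1/9966)) - 9132 = (209 - 1*(-68825195/9966)) - 9132 = (209 + 68825195/9966) - 9132 = 70908089/9966 - 9132 = -20101423/9966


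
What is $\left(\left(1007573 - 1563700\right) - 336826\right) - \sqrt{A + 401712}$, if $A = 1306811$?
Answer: $-892953 - \sqrt{1708523} \approx -8.9426 \cdot 10^{5}$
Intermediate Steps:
$\left(\left(1007573 - 1563700\right) - 336826\right) - \sqrt{A + 401712} = \left(\left(1007573 - 1563700\right) - 336826\right) - \sqrt{1306811 + 401712} = \left(-556127 - 336826\right) - \sqrt{1708523} = -892953 - \sqrt{1708523}$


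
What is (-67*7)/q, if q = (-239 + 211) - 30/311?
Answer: 145859/8738 ≈ 16.693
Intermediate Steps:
q = -8738/311 (q = -28 - 30*1/311 = -28 - 30/311 = -8738/311 ≈ -28.096)
(-67*7)/q = (-67*7)/(-8738/311) = -469*(-311/8738) = 145859/8738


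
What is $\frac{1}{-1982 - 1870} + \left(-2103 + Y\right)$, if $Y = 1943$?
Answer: $- \frac{616321}{3852} \approx -160.0$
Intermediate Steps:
$\frac{1}{-1982 - 1870} + \left(-2103 + Y\right) = \frac{1}{-1982 - 1870} + \left(-2103 + 1943\right) = \frac{1}{-3852} - 160 = - \frac{1}{3852} - 160 = - \frac{616321}{3852}$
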